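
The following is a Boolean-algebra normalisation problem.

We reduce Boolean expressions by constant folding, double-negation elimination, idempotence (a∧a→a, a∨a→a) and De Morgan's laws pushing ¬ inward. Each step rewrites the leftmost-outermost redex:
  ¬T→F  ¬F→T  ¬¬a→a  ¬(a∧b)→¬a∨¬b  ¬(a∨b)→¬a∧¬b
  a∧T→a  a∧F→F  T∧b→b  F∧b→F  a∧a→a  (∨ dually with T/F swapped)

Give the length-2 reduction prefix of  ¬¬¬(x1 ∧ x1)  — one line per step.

  start: ¬¬¬(x1 ∧ x1)
  →1  ¬(x1 ∧ x1)
  →2  ¬x1 ∨ ¬x1

Answer: after 2 steps: ¬x1 ∨ ¬x1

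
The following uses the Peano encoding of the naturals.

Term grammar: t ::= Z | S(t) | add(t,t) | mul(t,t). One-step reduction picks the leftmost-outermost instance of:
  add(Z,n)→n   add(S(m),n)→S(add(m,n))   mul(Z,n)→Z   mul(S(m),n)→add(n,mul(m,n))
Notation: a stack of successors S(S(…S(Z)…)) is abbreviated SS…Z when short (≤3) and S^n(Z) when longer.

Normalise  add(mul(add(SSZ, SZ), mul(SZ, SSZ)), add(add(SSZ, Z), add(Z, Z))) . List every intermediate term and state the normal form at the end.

Answer: normal form = S^8(Z)  (in 45 steps)

Working:
  start: add(mul(add(SSZ, SZ), mul(SZ, SSZ)), add(add(SSZ, Z), add(Z, Z)))
  →1  add(mul(S(add(SZ, SZ)), mul(SZ, SSZ)), add(add(SSZ, Z), add(Z, Z)))
  →2  add(add(mul(SZ, SSZ), mul(add(SZ, SZ), mul(SZ, SSZ))), add(add(SSZ, Z), add(Z, Z)))
  →3  add(add(add(SSZ, mul(Z, SSZ)), mul(add(SZ, SZ), mul(SZ, SSZ))), add(add(SSZ, Z), add(Z, Z)))
  →4  add(add(S(add(SZ, mul(Z, SSZ))), mul(add(SZ, SZ), mul(SZ, SSZ))), add(add(SSZ, Z), add(Z, Z)))
  →5  add(S(add(add(SZ, mul(Z, SSZ)), mul(add(SZ, SZ), mul(SZ, SSZ)))), add(add(SSZ, Z), add(Z, Z)))
  →6  S(add(add(add(SZ, mul(Z, SSZ)), mul(add(SZ, SZ), mul(SZ, SSZ))), add(add(SSZ, Z), add(Z, Z))))
  →7  S(add(add(S(add(Z, mul(Z, SSZ))), mul(add(SZ, SZ), mul(SZ, SSZ))), add(add(SSZ, Z), add(Z, Z))))
  →8  S(add(S(add(add(Z, mul(Z, SSZ)), mul(add(SZ, SZ), mul(SZ, SSZ)))), add(add(SSZ, Z), add(Z, Z))))
  →9  S(S(add(add(add(Z, mul(Z, SSZ)), mul(add(SZ, SZ), mul(SZ, SSZ))), add(add(SSZ, Z), add(Z, Z)))))
  →10  S(S(add(add(mul(Z, SSZ), mul(add(SZ, SZ), mul(SZ, SSZ))), add(add(SSZ, Z), add(Z, Z)))))
  →11  S(S(add(add(Z, mul(add(SZ, SZ), mul(SZ, SSZ))), add(add(SSZ, Z), add(Z, Z)))))
  →12  S(S(add(mul(add(SZ, SZ), mul(SZ, SSZ)), add(add(SSZ, Z), add(Z, Z)))))
  →13  S(S(add(mul(S(add(Z, SZ)), mul(SZ, SSZ)), add(add(SSZ, Z), add(Z, Z)))))
  →14  S(S(add(add(mul(SZ, SSZ), mul(add(Z, SZ), mul(SZ, SSZ))), add(add(SSZ, Z), add(Z, Z)))))
  →15  S(S(add(add(add(SSZ, mul(Z, SSZ)), mul(add(Z, SZ), mul(SZ, SSZ))), add(add(SSZ, Z), add(Z, Z)))))
  →16  S(S(add(add(S(add(SZ, mul(Z, SSZ))), mul(add(Z, SZ), mul(SZ, SSZ))), add(add(SSZ, Z), add(Z, Z)))))
  →17  S(S(add(S(add(add(SZ, mul(Z, SSZ)), mul(add(Z, SZ), mul(SZ, SSZ)))), add(add(SSZ, Z), add(Z, Z)))))
  →18  S(S(S(add(add(add(SZ, mul(Z, SSZ)), mul(add(Z, SZ), mul(SZ, SSZ))), add(add(SSZ, Z), add(Z, Z))))))
  →19  S(S(S(add(add(S(add(Z, mul(Z, SSZ))), mul(add(Z, SZ), mul(SZ, SSZ))), add(add(SSZ, Z), add(Z, Z))))))
  →20  S(S(S(add(S(add(add(Z, mul(Z, SSZ)), mul(add(Z, SZ), mul(SZ, SSZ)))), add(add(SSZ, Z), add(Z, Z))))))
  →21  S(S(S(S(add(add(add(Z, mul(Z, SSZ)), mul(add(Z, SZ), mul(SZ, SSZ))), add(add(SSZ, Z), add(Z, Z)))))))
  →22  S(S(S(S(add(add(mul(Z, SSZ), mul(add(Z, SZ), mul(SZ, SSZ))), add(add(SSZ, Z), add(Z, Z)))))))
  →23  S(S(S(S(add(add(Z, mul(add(Z, SZ), mul(SZ, SSZ))), add(add(SSZ, Z), add(Z, Z)))))))
  →24  S(S(S(S(add(mul(add(Z, SZ), mul(SZ, SSZ)), add(add(SSZ, Z), add(Z, Z)))))))
  →25  S(S(S(S(add(mul(SZ, mul(SZ, SSZ)), add(add(SSZ, Z), add(Z, Z)))))))
  →26  S(S(S(S(add(add(mul(SZ, SSZ), mul(Z, mul(SZ, SSZ))), add(add(SSZ, Z), add(Z, Z)))))))
  →27  S(S(S(S(add(add(add(SSZ, mul(Z, SSZ)), mul(Z, mul(SZ, SSZ))), add(add(SSZ, Z), add(Z, Z)))))))
  →28  S(S(S(S(add(add(S(add(SZ, mul(Z, SSZ))), mul(Z, mul(SZ, SSZ))), add(add(SSZ, Z), add(Z, Z)))))))
  →29  S(S(S(S(add(S(add(add(SZ, mul(Z, SSZ)), mul(Z, mul(SZ, SSZ)))), add(add(SSZ, Z), add(Z, Z)))))))
  →30  S(S(S(S(S(add(add(add(SZ, mul(Z, SSZ)), mul(Z, mul(SZ, SSZ))), add(add(SSZ, Z), add(Z, Z))))))))
  →31  S(S(S(S(S(add(add(S(add(Z, mul(Z, SSZ))), mul(Z, mul(SZ, SSZ))), add(add(SSZ, Z), add(Z, Z))))))))
  →32  S(S(S(S(S(add(S(add(add(Z, mul(Z, SSZ)), mul(Z, mul(SZ, SSZ)))), add(add(SSZ, Z), add(Z, Z))))))))
  →33  S(S(S(S(S(S(add(add(add(Z, mul(Z, SSZ)), mul(Z, mul(SZ, SSZ))), add(add(SSZ, Z), add(Z, Z)))))))))
  →34  S(S(S(S(S(S(add(add(mul(Z, SSZ), mul(Z, mul(SZ, SSZ))), add(add(SSZ, Z), add(Z, Z)))))))))
  →35  S(S(S(S(S(S(add(add(Z, mul(Z, mul(SZ, SSZ))), add(add(SSZ, Z), add(Z, Z)))))))))
  →36  S(S(S(S(S(S(add(mul(Z, mul(SZ, SSZ)), add(add(SSZ, Z), add(Z, Z)))))))))
  →37  S(S(S(S(S(S(add(Z, add(add(SSZ, Z), add(Z, Z)))))))))
  →38  S(S(S(S(S(S(add(add(SSZ, Z), add(Z, Z))))))))
  →39  S(S(S(S(S(S(add(S(add(SZ, Z)), add(Z, Z))))))))
  →40  S(S(S(S(S(S(S(add(add(SZ, Z), add(Z, Z)))))))))
  →41  S(S(S(S(S(S(S(add(S(add(Z, Z)), add(Z, Z)))))))))
  →42  S(S(S(S(S(S(S(S(add(add(Z, Z), add(Z, Z))))))))))
  →43  S(S(S(S(S(S(S(S(add(Z, add(Z, Z))))))))))
  →44  S(S(S(S(S(S(S(S(add(Z, Z)))))))))
  →45  S^8(Z)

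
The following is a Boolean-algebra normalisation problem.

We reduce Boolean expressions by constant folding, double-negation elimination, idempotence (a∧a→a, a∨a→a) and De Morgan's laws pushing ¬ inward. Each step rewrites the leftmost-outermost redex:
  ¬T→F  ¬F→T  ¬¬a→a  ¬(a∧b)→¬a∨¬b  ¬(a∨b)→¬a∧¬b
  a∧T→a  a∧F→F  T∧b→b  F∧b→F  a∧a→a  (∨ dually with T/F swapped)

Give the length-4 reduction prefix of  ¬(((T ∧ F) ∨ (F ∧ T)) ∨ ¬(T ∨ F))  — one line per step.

Answer: after 4 steps: ((F ∨ ¬F) ∧ ¬(F ∧ T)) ∧ ¬¬(T ∨ F)

Reduction:
  start: ¬(((T ∧ F) ∨ (F ∧ T)) ∨ ¬(T ∨ F))
  →1  ¬((T ∧ F) ∨ (F ∧ T)) ∧ ¬¬(T ∨ F)
  →2  (¬(T ∧ F) ∧ ¬(F ∧ T)) ∧ ¬¬(T ∨ F)
  →3  ((¬T ∨ ¬F) ∧ ¬(F ∧ T)) ∧ ¬¬(T ∨ F)
  →4  ((F ∨ ¬F) ∧ ¬(F ∧ T)) ∧ ¬¬(T ∨ F)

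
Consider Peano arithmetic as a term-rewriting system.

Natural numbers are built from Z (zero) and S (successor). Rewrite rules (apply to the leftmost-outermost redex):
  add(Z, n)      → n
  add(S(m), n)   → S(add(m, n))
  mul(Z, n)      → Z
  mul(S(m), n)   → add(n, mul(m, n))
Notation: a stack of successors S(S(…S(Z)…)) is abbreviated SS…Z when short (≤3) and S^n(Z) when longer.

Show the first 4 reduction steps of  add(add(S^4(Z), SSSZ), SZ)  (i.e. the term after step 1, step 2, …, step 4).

Answer: after 4 steps: S(S(add(add(SSZ, SSSZ), SZ)))

Working:
  start: add(add(S^4(Z), SSSZ), SZ)
  [1] add(S(add(SSSZ, SSSZ)), SZ)
  [2] S(add(add(SSSZ, SSSZ), SZ))
  [3] S(add(S(add(SSZ, SSSZ)), SZ))
  [4] S(S(add(add(SSZ, SSSZ), SZ)))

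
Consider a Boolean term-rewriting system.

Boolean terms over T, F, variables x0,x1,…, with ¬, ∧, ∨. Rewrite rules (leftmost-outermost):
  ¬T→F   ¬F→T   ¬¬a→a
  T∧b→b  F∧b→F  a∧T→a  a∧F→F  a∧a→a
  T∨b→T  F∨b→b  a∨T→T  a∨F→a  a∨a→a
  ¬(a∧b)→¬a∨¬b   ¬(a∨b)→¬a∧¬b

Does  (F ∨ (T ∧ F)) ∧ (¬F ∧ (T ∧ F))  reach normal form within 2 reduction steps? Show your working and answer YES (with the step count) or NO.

Answer: NO — after 2 steps the term is F ∧ (¬F ∧ (T ∧ F)), not yet normal

Reduction:
  start: (F ∨ (T ∧ F)) ∧ (¬F ∧ (T ∧ F))
  [1] (T ∧ F) ∧ (¬F ∧ (T ∧ F))
  [2] F ∧ (¬F ∧ (T ∧ F))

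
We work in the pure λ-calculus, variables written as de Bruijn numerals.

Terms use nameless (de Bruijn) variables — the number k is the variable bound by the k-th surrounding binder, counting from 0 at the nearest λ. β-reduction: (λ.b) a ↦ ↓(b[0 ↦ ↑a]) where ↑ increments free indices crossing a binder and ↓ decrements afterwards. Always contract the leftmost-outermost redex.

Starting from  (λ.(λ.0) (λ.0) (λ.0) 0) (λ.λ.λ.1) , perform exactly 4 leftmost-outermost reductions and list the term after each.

Answer: after 4 steps: λ.λ.λ.1

Derivation:
  start: (λ.(λ.0) (λ.0) (λ.0) 0) (λ.λ.λ.1)
  step 1: (λ.0) (λ.0) (λ.0) (λ.λ.λ.1)
  step 2: (λ.0) (λ.0) (λ.λ.λ.1)
  step 3: (λ.0) (λ.λ.λ.1)
  step 4: λ.λ.λ.1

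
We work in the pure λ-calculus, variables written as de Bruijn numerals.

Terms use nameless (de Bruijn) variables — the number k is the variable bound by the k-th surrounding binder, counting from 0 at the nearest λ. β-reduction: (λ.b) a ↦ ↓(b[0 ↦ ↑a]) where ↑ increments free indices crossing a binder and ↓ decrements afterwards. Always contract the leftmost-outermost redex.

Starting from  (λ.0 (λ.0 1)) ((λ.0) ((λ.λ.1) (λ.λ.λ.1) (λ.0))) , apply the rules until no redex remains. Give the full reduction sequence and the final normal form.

Answer: normal form = λ.λ.1  (in 5 steps)

Working:
  start: (λ.0 (λ.0 1)) ((λ.0) ((λ.λ.1) (λ.λ.λ.1) (λ.0)))
  →1  (λ.0) ((λ.λ.1) (λ.λ.λ.1) (λ.0)) (λ.0 ((λ.0) ((λ.λ.1) (λ.λ.λ.1) (λ.0))))
  →2  (λ.λ.1) (λ.λ.λ.1) (λ.0) (λ.0 ((λ.0) ((λ.λ.1) (λ.λ.λ.1) (λ.0))))
  →3  (λ.λ.λ.λ.1) (λ.0) (λ.0 ((λ.0) ((λ.λ.1) (λ.λ.λ.1) (λ.0))))
  →4  (λ.λ.λ.1) (λ.0 ((λ.0) ((λ.λ.1) (λ.λ.λ.1) (λ.0))))
  →5  λ.λ.1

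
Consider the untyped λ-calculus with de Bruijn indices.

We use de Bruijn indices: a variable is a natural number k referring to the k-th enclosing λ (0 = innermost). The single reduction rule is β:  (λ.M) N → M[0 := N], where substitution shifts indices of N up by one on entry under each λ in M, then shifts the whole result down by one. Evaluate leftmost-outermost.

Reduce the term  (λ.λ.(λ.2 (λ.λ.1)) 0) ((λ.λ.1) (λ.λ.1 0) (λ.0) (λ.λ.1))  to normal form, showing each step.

  start: (λ.λ.(λ.2 (λ.λ.1)) 0) ((λ.λ.1) (λ.λ.1 0) (λ.0) (λ.λ.1))
  [1] λ.(λ.(λ.λ.1) (λ.λ.1 0) (λ.0) (λ.λ.1) (λ.λ.1)) 0
  [2] λ.(λ.λ.1) (λ.λ.1 0) (λ.0) (λ.λ.1) (λ.λ.1)
  [3] λ.(λ.λ.λ.1 0) (λ.0) (λ.λ.1) (λ.λ.1)
  [4] λ.(λ.λ.1 0) (λ.λ.1) (λ.λ.1)
  [5] λ.(λ.(λ.λ.1) 0) (λ.λ.1)
  [6] λ.(λ.λ.1) (λ.λ.1)
  [7] λ.λ.λ.λ.1

Answer: normal form = λ.λ.λ.λ.1  (in 7 steps)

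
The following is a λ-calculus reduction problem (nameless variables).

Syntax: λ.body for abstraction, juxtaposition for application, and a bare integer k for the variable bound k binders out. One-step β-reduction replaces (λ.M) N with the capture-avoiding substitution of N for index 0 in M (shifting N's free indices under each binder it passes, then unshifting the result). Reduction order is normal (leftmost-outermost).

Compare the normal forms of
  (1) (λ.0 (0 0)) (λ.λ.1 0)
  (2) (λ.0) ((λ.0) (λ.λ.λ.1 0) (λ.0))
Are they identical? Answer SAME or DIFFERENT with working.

Answer: SAME — A ⇓ λ.λ.1 0, B ⇓ λ.λ.1 0

Working:
Term A:
  start: (λ.0 (0 0)) (λ.λ.1 0)
  →1  (λ.λ.1 0) ((λ.λ.1 0) (λ.λ.1 0))
  →2  λ.(λ.λ.1 0) (λ.λ.1 0) 0
  →3  λ.(λ.(λ.λ.1 0) 0) 0
  →4  λ.(λ.λ.1 0) 0
  →5  λ.λ.1 0

Term B:
  start: (λ.0) ((λ.0) (λ.λ.λ.1 0) (λ.0))
  →1  (λ.0) (λ.λ.λ.1 0) (λ.0)
  →2  (λ.λ.λ.1 0) (λ.0)
  →3  λ.λ.1 0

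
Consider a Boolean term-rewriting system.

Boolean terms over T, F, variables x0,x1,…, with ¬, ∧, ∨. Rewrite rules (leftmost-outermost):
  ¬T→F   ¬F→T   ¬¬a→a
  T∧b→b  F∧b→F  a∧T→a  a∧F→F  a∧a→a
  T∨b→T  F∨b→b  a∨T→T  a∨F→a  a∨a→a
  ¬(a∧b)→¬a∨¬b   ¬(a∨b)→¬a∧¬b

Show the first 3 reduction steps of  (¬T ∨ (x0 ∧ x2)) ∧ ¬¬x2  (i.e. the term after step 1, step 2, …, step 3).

  start: (¬T ∨ (x0 ∧ x2)) ∧ ¬¬x2
  step 1: (F ∨ (x0 ∧ x2)) ∧ ¬¬x2
  step 2: (x0 ∧ x2) ∧ ¬¬x2
  step 3: (x0 ∧ x2) ∧ x2

Answer: after 3 steps: (x0 ∧ x2) ∧ x2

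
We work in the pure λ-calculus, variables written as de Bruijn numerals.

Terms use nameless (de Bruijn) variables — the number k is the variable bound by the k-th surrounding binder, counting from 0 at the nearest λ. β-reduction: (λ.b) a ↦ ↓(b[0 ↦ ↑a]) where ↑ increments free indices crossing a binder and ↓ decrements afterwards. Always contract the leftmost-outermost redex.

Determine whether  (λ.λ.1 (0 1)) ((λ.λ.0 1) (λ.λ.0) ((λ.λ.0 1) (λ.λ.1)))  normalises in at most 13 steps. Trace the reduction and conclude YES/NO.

  start: (λ.λ.1 (0 1)) ((λ.λ.0 1) (λ.λ.0) ((λ.λ.0 1) (λ.λ.1)))
  →1  λ.(λ.λ.0 1) (λ.λ.0) ((λ.λ.0 1) (λ.λ.1)) (0 ((λ.λ.0 1) (λ.λ.0) ((λ.λ.0 1) (λ.λ.1))))
  →2  λ.(λ.0 (λ.λ.0)) ((λ.λ.0 1) (λ.λ.1)) (0 ((λ.λ.0 1) (λ.λ.0) ((λ.λ.0 1) (λ.λ.1))))
  →3  λ.(λ.λ.0 1) (λ.λ.1) (λ.λ.0) (0 ((λ.λ.0 1) (λ.λ.0) ((λ.λ.0 1) (λ.λ.1))))
  →4  λ.(λ.0 (λ.λ.1)) (λ.λ.0) (0 ((λ.λ.0 1) (λ.λ.0) ((λ.λ.0 1) (λ.λ.1))))
  →5  λ.(λ.λ.0) (λ.λ.1) (0 ((λ.λ.0 1) (λ.λ.0) ((λ.λ.0 1) (λ.λ.1))))
  →6  λ.(λ.0) (0 ((λ.λ.0 1) (λ.λ.0) ((λ.λ.0 1) (λ.λ.1))))
  →7  λ.0 ((λ.λ.0 1) (λ.λ.0) ((λ.λ.0 1) (λ.λ.1)))
  →8  λ.0 ((λ.0 (λ.λ.0)) ((λ.λ.0 1) (λ.λ.1)))
  →9  λ.0 ((λ.λ.0 1) (λ.λ.1) (λ.λ.0))
  →10  λ.0 ((λ.0 (λ.λ.1)) (λ.λ.0))
  →11  λ.0 ((λ.λ.0) (λ.λ.1))
  →12  λ.0 (λ.0)

Answer: YES — reaches normal form λ.0 (λ.0) in 12 ≤ 13 steps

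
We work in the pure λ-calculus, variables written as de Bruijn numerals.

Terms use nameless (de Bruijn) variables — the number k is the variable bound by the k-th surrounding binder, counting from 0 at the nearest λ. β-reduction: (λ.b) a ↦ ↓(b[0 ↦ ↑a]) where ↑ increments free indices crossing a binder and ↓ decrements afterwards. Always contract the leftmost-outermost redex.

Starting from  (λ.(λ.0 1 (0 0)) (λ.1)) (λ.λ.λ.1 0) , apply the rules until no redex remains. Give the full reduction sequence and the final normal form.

  start: (λ.(λ.0 1 (0 0)) (λ.1)) (λ.λ.λ.1 0)
  [1] (λ.0 (λ.λ.λ.1 0) (0 0)) (λ.λ.λ.λ.1 0)
  [2] (λ.λ.λ.λ.1 0) (λ.λ.λ.1 0) ((λ.λ.λ.λ.1 0) (λ.λ.λ.λ.1 0))
  [3] (λ.λ.λ.1 0) ((λ.λ.λ.λ.1 0) (λ.λ.λ.λ.1 0))
  [4] λ.λ.1 0

Answer: normal form = λ.λ.1 0  (in 4 steps)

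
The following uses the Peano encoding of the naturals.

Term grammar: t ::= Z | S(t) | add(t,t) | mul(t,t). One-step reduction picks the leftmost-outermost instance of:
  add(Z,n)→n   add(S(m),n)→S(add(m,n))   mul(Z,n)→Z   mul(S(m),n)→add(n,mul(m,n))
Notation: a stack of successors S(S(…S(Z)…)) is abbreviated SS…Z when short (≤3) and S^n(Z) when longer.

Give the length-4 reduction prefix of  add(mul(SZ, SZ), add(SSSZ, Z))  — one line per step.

  start: add(mul(SZ, SZ), add(SSSZ, Z))
  [1] add(add(SZ, mul(Z, SZ)), add(SSSZ, Z))
  [2] add(S(add(Z, mul(Z, SZ))), add(SSSZ, Z))
  [3] S(add(add(Z, mul(Z, SZ)), add(SSSZ, Z)))
  [4] S(add(mul(Z, SZ), add(SSSZ, Z)))

Answer: after 4 steps: S(add(mul(Z, SZ), add(SSSZ, Z)))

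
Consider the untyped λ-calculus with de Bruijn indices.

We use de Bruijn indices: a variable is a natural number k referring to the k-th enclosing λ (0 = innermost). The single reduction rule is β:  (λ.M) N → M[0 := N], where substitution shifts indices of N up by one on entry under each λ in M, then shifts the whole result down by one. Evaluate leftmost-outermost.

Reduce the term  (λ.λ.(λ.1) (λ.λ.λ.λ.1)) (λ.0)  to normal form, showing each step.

  start: (λ.λ.(λ.1) (λ.λ.λ.λ.1)) (λ.0)
  [1] λ.(λ.1) (λ.λ.λ.λ.1)
  [2] λ.0

Answer: normal form = λ.0  (in 2 steps)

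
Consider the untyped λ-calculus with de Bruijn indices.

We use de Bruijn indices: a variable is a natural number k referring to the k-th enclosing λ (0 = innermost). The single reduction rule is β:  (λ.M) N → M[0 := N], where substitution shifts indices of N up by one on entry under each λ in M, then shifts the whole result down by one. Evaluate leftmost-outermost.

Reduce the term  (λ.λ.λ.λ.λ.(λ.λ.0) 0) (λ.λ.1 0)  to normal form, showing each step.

Answer: normal form = λ.λ.λ.λ.λ.0  (in 2 steps)

Working:
  start: (λ.λ.λ.λ.λ.(λ.λ.0) 0) (λ.λ.1 0)
  [1] λ.λ.λ.λ.(λ.λ.0) 0
  [2] λ.λ.λ.λ.λ.0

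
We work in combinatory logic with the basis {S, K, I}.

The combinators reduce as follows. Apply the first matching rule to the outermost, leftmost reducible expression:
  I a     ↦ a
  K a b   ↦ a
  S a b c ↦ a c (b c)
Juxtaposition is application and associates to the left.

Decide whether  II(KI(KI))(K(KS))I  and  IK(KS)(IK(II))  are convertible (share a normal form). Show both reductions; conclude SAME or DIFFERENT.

Answer: SAME — A ⇓ KS, B ⇓ KS

Working:
Term A:
  start: II(KI(KI))(K(KS))I
  step 1: I(KI(KI))(K(KS))I
  step 2: KI(KI)(K(KS))I
  step 3: I(K(KS))I
  step 4: K(KS)I
  step 5: KS

Term B:
  start: IK(KS)(IK(II))
  step 1: K(KS)(IK(II))
  step 2: KS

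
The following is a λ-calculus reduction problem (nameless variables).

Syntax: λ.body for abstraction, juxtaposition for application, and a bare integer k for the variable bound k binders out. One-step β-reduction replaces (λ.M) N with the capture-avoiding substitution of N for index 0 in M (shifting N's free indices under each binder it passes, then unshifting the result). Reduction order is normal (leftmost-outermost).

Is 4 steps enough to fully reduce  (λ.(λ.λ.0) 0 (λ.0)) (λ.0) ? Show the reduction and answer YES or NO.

Answer: YES — reaches normal form λ.0 in 3 ≤ 4 steps

Reduction:
  start: (λ.(λ.λ.0) 0 (λ.0)) (λ.0)
  →1  (λ.λ.0) (λ.0) (λ.0)
  →2  (λ.0) (λ.0)
  →3  λ.0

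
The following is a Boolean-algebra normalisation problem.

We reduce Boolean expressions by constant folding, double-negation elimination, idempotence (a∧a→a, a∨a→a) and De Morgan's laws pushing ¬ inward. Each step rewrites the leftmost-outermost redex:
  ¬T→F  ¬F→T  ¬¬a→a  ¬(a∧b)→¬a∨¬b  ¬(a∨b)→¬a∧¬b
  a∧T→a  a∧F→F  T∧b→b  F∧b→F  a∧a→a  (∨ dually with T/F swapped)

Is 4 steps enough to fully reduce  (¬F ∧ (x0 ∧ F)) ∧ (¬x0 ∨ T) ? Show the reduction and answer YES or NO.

  start: (¬F ∧ (x0 ∧ F)) ∧ (¬x0 ∨ T)
  step 1: (T ∧ (x0 ∧ F)) ∧ (¬x0 ∨ T)
  step 2: (x0 ∧ F) ∧ (¬x0 ∨ T)
  step 3: F ∧ (¬x0 ∨ T)
  step 4: F

Answer: YES — reaches normal form F in 4 ≤ 4 steps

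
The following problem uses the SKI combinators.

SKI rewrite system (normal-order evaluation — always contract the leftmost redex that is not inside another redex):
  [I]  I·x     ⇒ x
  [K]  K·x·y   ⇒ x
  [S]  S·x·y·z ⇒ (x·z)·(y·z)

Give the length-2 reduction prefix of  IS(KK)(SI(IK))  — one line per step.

Answer: after 2 steps: S(KK)(SIK)

Reduction:
  start: IS(KK)(SI(IK))
  [1] S(KK)(SI(IK))
  [2] S(KK)(SIK)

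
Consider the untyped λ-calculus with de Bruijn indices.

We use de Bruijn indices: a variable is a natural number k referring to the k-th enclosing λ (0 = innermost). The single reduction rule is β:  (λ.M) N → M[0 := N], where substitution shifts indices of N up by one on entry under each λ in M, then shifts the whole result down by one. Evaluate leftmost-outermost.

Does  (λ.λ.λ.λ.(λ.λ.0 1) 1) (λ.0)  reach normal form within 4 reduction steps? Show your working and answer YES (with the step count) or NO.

Answer: YES — reaches normal form λ.λ.λ.λ.0 2 in 2 ≤ 4 steps

Working:
  start: (λ.λ.λ.λ.(λ.λ.0 1) 1) (λ.0)
  →1  λ.λ.λ.(λ.λ.0 1) 1
  →2  λ.λ.λ.λ.0 2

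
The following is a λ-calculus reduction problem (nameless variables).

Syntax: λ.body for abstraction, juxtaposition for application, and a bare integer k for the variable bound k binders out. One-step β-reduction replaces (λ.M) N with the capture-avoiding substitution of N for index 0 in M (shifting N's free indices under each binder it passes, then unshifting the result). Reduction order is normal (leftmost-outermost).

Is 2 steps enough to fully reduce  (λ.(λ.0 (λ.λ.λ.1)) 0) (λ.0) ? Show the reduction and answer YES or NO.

  start: (λ.(λ.0 (λ.λ.λ.1)) 0) (λ.0)
  step 1: (λ.0 (λ.λ.λ.1)) (λ.0)
  step 2: (λ.0) (λ.λ.λ.1)

Answer: NO — after 2 steps the term is (λ.0) (λ.λ.λ.1), not yet normal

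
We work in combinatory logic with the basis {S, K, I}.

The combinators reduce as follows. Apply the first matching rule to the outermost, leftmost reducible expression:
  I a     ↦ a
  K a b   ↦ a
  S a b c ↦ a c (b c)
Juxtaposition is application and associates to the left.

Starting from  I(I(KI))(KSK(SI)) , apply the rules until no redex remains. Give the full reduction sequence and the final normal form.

Answer: normal form = I  (in 3 steps)

Derivation:
  start: I(I(KI))(KSK(SI))
  [1] I(KI)(KSK(SI))
  [2] KI(KSK(SI))
  [3] I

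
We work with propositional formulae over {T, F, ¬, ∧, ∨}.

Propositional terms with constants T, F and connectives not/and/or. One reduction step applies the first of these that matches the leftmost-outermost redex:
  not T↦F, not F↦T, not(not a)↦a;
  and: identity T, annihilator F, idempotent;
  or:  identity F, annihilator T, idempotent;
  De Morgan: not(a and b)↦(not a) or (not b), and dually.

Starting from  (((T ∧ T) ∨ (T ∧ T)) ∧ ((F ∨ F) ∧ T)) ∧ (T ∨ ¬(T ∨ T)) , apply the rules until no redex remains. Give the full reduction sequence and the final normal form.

Answer: normal form = F  (in 6 steps)

Working:
  start: (((T ∧ T) ∨ (T ∧ T)) ∧ ((F ∨ F) ∧ T)) ∧ (T ∨ ¬(T ∨ T))
  step 1: ((T ∧ T) ∧ ((F ∨ F) ∧ T)) ∧ (T ∨ ¬(T ∨ T))
  step 2: (T ∧ ((F ∨ F) ∧ T)) ∧ (T ∨ ¬(T ∨ T))
  step 3: ((F ∨ F) ∧ T) ∧ (T ∨ ¬(T ∨ T))
  step 4: (F ∨ F) ∧ (T ∨ ¬(T ∨ T))
  step 5: F ∧ (T ∨ ¬(T ∨ T))
  step 6: F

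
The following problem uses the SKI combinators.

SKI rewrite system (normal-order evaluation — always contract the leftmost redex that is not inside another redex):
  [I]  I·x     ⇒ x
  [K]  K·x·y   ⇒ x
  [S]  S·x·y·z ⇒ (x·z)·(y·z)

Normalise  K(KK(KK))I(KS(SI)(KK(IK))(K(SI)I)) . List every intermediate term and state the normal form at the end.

Answer: normal form = K(SK(SI))  (in 5 steps)

Working:
  start: K(KK(KK))I(KS(SI)(KK(IK))(K(SI)I))
  →1  KK(KK)(KS(SI)(KK(IK))(K(SI)I))
  →2  K(KS(SI)(KK(IK))(K(SI)I))
  →3  K(S(KK(IK))(K(SI)I))
  →4  K(SK(K(SI)I))
  →5  K(SK(SI))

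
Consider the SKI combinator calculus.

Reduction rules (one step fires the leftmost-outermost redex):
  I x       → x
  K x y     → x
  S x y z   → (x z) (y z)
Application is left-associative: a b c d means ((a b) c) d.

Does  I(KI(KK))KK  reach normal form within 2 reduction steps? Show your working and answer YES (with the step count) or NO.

  start: I(KI(KK))KK
  →1  KI(KK)KK
  →2  IKK

Answer: NO — after 2 steps the term is IKK, not yet normal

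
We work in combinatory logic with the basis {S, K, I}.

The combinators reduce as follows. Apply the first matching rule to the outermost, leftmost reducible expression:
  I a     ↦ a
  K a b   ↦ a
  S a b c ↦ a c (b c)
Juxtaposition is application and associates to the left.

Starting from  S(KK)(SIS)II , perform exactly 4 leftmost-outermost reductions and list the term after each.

  start: S(KK)(SIS)II
  →1  KKI(SISI)I
  →2  K(SISI)I
  →3  SISI
  →4  II(SI)

Answer: after 4 steps: II(SI)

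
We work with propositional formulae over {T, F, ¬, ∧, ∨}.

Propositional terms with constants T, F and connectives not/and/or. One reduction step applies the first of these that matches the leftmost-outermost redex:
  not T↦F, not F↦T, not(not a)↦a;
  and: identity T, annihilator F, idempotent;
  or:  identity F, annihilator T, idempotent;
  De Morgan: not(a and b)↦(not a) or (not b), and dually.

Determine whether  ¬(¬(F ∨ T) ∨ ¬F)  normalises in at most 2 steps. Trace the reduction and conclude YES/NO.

Answer: NO — after 2 steps the term is (F ∨ T) ∧ ¬¬F, not yet normal

Working:
  start: ¬(¬(F ∨ T) ∨ ¬F)
  →1  ¬¬(F ∨ T) ∧ ¬¬F
  →2  (F ∨ T) ∧ ¬¬F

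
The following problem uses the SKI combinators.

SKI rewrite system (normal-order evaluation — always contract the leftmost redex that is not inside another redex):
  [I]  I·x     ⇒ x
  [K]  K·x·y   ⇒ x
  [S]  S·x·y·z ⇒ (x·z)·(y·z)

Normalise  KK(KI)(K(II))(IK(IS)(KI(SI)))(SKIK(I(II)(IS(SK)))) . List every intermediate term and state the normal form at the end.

  start: KK(KI)(K(II))(IK(IS)(KI(SI)))(SKIK(I(II)(IS(SK))))
  →1  K(K(II))(IK(IS)(KI(SI)))(SKIK(I(II)(IS(SK))))
  →2  K(II)(SKIK(I(II)(IS(SK))))
  →3  II
  →4  I

Answer: normal form = I  (in 4 steps)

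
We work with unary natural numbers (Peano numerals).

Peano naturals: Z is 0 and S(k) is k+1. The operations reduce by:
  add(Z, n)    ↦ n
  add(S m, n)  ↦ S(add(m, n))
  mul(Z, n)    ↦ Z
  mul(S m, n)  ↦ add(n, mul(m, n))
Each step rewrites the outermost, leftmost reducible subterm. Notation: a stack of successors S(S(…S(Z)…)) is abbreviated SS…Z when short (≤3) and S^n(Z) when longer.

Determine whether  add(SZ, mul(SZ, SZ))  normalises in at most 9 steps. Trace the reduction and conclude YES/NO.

  start: add(SZ, mul(SZ, SZ))
  →1  S(add(Z, mul(SZ, SZ)))
  →2  S(mul(SZ, SZ))
  →3  S(add(SZ, mul(Z, SZ)))
  →4  S(S(add(Z, mul(Z, SZ))))
  →5  S(S(mul(Z, SZ)))
  →6  SSZ

Answer: YES — reaches normal form SSZ in 6 ≤ 9 steps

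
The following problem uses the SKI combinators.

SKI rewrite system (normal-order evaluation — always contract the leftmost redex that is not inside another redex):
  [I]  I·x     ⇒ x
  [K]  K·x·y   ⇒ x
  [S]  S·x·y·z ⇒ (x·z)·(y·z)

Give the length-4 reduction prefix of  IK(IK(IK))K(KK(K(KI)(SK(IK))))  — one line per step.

  start: IK(IK(IK))K(KK(K(KI)(SK(IK))))
  step 1: K(IK(IK))K(KK(K(KI)(SK(IK))))
  step 2: IK(IK)(KK(K(KI)(SK(IK))))
  step 3: K(IK)(KK(K(KI)(SK(IK))))
  step 4: IK

Answer: after 4 steps: IK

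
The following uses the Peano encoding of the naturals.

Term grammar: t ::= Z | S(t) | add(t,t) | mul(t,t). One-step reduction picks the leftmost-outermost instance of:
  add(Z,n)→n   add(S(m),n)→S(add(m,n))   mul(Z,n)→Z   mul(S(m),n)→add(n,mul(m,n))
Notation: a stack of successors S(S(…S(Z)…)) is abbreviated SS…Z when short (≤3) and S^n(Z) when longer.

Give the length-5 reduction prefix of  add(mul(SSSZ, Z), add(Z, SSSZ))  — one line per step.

Answer: after 5 steps: add(add(Z, mul(Z, Z)), add(Z, SSSZ))

Reduction:
  start: add(mul(SSSZ, Z), add(Z, SSSZ))
  step 1: add(add(Z, mul(SSZ, Z)), add(Z, SSSZ))
  step 2: add(mul(SSZ, Z), add(Z, SSSZ))
  step 3: add(add(Z, mul(SZ, Z)), add(Z, SSSZ))
  step 4: add(mul(SZ, Z), add(Z, SSSZ))
  step 5: add(add(Z, mul(Z, Z)), add(Z, SSSZ))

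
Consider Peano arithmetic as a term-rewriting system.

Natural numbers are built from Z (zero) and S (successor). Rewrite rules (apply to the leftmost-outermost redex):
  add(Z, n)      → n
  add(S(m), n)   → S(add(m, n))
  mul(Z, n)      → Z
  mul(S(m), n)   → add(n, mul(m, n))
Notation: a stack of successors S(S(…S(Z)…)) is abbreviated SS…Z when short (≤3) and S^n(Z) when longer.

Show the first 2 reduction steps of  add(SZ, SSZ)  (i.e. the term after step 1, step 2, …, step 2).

  start: add(SZ, SSZ)
  step 1: S(add(Z, SSZ))
  step 2: SSSZ

Answer: after 2 steps: SSSZ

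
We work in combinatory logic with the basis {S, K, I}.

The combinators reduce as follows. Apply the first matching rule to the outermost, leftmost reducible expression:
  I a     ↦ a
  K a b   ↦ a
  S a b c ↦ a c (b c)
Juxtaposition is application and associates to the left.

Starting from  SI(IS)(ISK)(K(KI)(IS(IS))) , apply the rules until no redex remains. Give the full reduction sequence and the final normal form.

Answer: normal form = KI  (in 6 steps)

Derivation:
  start: SI(IS)(ISK)(K(KI)(IS(IS)))
  →1  I(ISK)(IS(ISK))(K(KI)(IS(IS)))
  →2  ISK(IS(ISK))(K(KI)(IS(IS)))
  →3  SK(IS(ISK))(K(KI)(IS(IS)))
  →4  K(K(KI)(IS(IS)))(IS(ISK)(K(KI)(IS(IS))))
  →5  K(KI)(IS(IS))
  →6  KI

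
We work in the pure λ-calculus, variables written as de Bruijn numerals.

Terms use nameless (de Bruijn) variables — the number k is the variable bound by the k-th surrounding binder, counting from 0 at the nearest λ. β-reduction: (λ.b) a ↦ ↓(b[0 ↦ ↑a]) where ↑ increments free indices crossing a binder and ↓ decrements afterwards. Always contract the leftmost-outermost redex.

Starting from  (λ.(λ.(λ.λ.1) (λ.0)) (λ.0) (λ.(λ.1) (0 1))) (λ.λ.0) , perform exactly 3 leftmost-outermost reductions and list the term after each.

Answer: after 3 steps: (λ.λ.0) (λ.(λ.1) (0 (λ.λ.0)))

Working:
  start: (λ.(λ.(λ.λ.1) (λ.0)) (λ.0) (λ.(λ.1) (0 1))) (λ.λ.0)
  →1  (λ.(λ.λ.1) (λ.0)) (λ.0) (λ.(λ.1) (0 (λ.λ.0)))
  →2  (λ.λ.1) (λ.0) (λ.(λ.1) (0 (λ.λ.0)))
  →3  (λ.λ.0) (λ.(λ.1) (0 (λ.λ.0)))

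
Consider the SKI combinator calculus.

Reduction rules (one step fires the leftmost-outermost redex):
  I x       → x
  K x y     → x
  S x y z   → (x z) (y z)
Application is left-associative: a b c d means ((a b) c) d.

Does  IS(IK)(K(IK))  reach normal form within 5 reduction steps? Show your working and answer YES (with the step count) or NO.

  start: IS(IK)(K(IK))
  →1  S(IK)(K(IK))
  →2  SK(K(IK))
  →3  SK(KK)

Answer: YES — reaches normal form SK(KK) in 3 ≤ 5 steps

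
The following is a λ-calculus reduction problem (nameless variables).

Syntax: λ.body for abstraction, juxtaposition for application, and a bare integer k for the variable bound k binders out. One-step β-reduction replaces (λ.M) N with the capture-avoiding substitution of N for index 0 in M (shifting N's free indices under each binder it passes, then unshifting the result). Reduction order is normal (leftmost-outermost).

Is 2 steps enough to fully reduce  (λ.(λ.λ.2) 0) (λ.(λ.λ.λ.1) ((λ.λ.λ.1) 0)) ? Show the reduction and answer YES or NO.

Answer: NO — after 2 steps the term is λ.λ.(λ.λ.λ.1) ((λ.λ.λ.1) 0), not yet normal

Working:
  start: (λ.(λ.λ.2) 0) (λ.(λ.λ.λ.1) ((λ.λ.λ.1) 0))
  [1] (λ.λ.λ.(λ.λ.λ.1) ((λ.λ.λ.1) 0)) (λ.(λ.λ.λ.1) ((λ.λ.λ.1) 0))
  [2] λ.λ.(λ.λ.λ.1) ((λ.λ.λ.1) 0)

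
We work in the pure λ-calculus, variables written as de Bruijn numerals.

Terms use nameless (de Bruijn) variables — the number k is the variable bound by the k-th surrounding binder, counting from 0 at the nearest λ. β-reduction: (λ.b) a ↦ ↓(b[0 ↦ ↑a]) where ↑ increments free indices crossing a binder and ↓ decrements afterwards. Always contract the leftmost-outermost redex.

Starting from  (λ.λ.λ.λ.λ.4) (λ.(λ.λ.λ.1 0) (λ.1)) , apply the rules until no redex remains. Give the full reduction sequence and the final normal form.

  start: (λ.λ.λ.λ.λ.4) (λ.(λ.λ.λ.1 0) (λ.1))
  [1] λ.λ.λ.λ.λ.(λ.λ.λ.1 0) (λ.1)
  [2] λ.λ.λ.λ.λ.λ.λ.1 0

Answer: normal form = λ.λ.λ.λ.λ.λ.λ.1 0  (in 2 steps)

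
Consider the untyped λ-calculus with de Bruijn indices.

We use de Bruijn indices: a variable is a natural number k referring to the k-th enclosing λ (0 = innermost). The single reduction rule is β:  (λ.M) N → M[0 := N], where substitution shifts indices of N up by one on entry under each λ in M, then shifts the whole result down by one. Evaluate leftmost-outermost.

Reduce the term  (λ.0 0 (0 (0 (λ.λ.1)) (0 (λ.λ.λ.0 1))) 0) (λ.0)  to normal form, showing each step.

Answer: normal form = λ.λ.λ.0 1  (in 8 steps)

Working:
  start: (λ.0 0 (0 (0 (λ.λ.1)) (0 (λ.λ.λ.0 1))) 0) (λ.0)
  step 1: (λ.0) (λ.0) ((λ.0) ((λ.0) (λ.λ.1)) ((λ.0) (λ.λ.λ.0 1))) (λ.0)
  step 2: (λ.0) ((λ.0) ((λ.0) (λ.λ.1)) ((λ.0) (λ.λ.λ.0 1))) (λ.0)
  step 3: (λ.0) ((λ.0) (λ.λ.1)) ((λ.0) (λ.λ.λ.0 1)) (λ.0)
  step 4: (λ.0) (λ.λ.1) ((λ.0) (λ.λ.λ.0 1)) (λ.0)
  step 5: (λ.λ.1) ((λ.0) (λ.λ.λ.0 1)) (λ.0)
  step 6: (λ.(λ.0) (λ.λ.λ.0 1)) (λ.0)
  step 7: (λ.0) (λ.λ.λ.0 1)
  step 8: λ.λ.λ.0 1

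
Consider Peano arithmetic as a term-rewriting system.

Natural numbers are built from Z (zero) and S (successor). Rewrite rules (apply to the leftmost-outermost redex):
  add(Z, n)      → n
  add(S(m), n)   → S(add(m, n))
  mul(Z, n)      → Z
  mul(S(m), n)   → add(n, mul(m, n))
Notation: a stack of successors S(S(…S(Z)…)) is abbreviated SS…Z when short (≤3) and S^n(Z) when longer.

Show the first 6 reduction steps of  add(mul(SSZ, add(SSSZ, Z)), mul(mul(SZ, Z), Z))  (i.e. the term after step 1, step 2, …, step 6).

Answer: after 6 steps: S(add(S(add(add(SZ, Z), mul(SZ, add(SSSZ, Z)))), mul(mul(SZ, Z), Z)))

Reduction:
  start: add(mul(SSZ, add(SSSZ, Z)), mul(mul(SZ, Z), Z))
  step 1: add(add(add(SSSZ, Z), mul(SZ, add(SSSZ, Z))), mul(mul(SZ, Z), Z))
  step 2: add(add(S(add(SSZ, Z)), mul(SZ, add(SSSZ, Z))), mul(mul(SZ, Z), Z))
  step 3: add(S(add(add(SSZ, Z), mul(SZ, add(SSSZ, Z)))), mul(mul(SZ, Z), Z))
  step 4: S(add(add(add(SSZ, Z), mul(SZ, add(SSSZ, Z))), mul(mul(SZ, Z), Z)))
  step 5: S(add(add(S(add(SZ, Z)), mul(SZ, add(SSSZ, Z))), mul(mul(SZ, Z), Z)))
  step 6: S(add(S(add(add(SZ, Z), mul(SZ, add(SSSZ, Z)))), mul(mul(SZ, Z), Z)))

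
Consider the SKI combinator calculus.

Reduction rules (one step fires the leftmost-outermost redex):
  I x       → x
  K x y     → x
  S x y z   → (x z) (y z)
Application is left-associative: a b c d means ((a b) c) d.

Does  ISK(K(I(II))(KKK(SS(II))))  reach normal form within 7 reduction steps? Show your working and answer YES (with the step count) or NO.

Answer: YES — reaches normal form SKI in 4 ≤ 7 steps

Working:
  start: ISK(K(I(II))(KKK(SS(II))))
  →1  SK(K(I(II))(KKK(SS(II))))
  →2  SK(I(II))
  →3  SK(II)
  →4  SKI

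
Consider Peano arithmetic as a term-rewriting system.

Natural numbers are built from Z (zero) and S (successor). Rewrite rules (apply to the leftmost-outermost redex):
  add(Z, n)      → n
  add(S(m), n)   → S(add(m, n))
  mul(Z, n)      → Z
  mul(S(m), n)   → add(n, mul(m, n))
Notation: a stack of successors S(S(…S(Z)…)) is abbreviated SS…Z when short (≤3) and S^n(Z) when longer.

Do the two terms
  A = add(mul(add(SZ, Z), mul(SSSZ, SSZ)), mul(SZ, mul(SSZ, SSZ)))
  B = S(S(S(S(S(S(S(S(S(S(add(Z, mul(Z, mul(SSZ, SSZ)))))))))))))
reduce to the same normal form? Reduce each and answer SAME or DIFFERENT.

Term A:
  start: add(mul(add(SZ, Z), mul(SSSZ, SSZ)), mul(SZ, mul(SSZ, SSZ)))
  →1  add(mul(S(add(Z, Z)), mul(SSSZ, SSZ)), mul(SZ, mul(SSZ, SSZ)))
  →2  add(add(mul(SSSZ, SSZ), mul(add(Z, Z), mul(SSSZ, SSZ))), mul(SZ, mul(SSZ, SSZ)))
  →3  add(add(add(SSZ, mul(SSZ, SSZ)), mul(add(Z, Z), mul(SSSZ, SSZ))), mul(SZ, mul(SSZ, SSZ)))
  →4  add(add(S(add(SZ, mul(SSZ, SSZ))), mul(add(Z, Z), mul(SSSZ, SSZ))), mul(SZ, mul(SSZ, SSZ)))
  →5  add(S(add(add(SZ, mul(SSZ, SSZ)), mul(add(Z, Z), mul(SSSZ, SSZ)))), mul(SZ, mul(SSZ, SSZ)))
  →6  S(add(add(add(SZ, mul(SSZ, SSZ)), mul(add(Z, Z), mul(SSSZ, SSZ))), mul(SZ, mul(SSZ, SSZ))))
  →7  S(add(add(S(add(Z, mul(SSZ, SSZ))), mul(add(Z, Z), mul(SSSZ, SSZ))), mul(SZ, mul(SSZ, SSZ))))
  →8  S(add(S(add(add(Z, mul(SSZ, SSZ)), mul(add(Z, Z), mul(SSSZ, SSZ)))), mul(SZ, mul(SSZ, SSZ))))
  →9  S(S(add(add(add(Z, mul(SSZ, SSZ)), mul(add(Z, Z), mul(SSSZ, SSZ))), mul(SZ, mul(SSZ, SSZ)))))
  →10  S(S(add(add(mul(SSZ, SSZ), mul(add(Z, Z), mul(SSSZ, SSZ))), mul(SZ, mul(SSZ, SSZ)))))
  →11  S(S(add(add(add(SSZ, mul(SZ, SSZ)), mul(add(Z, Z), mul(SSSZ, SSZ))), mul(SZ, mul(SSZ, SSZ)))))
  →12  S(S(add(add(S(add(SZ, mul(SZ, SSZ))), mul(add(Z, Z), mul(SSSZ, SSZ))), mul(SZ, mul(SSZ, SSZ)))))
  →13  S(S(add(S(add(add(SZ, mul(SZ, SSZ)), mul(add(Z, Z), mul(SSSZ, SSZ)))), mul(SZ, mul(SSZ, SSZ)))))
  →14  S(S(S(add(add(add(SZ, mul(SZ, SSZ)), mul(add(Z, Z), mul(SSSZ, SSZ))), mul(SZ, mul(SSZ, SSZ))))))
  →15  S(S(S(add(add(S(add(Z, mul(SZ, SSZ))), mul(add(Z, Z), mul(SSSZ, SSZ))), mul(SZ, mul(SSZ, SSZ))))))
  →16  S(S(S(add(S(add(add(Z, mul(SZ, SSZ)), mul(add(Z, Z), mul(SSSZ, SSZ)))), mul(SZ, mul(SSZ, SSZ))))))
  →17  S(S(S(S(add(add(add(Z, mul(SZ, SSZ)), mul(add(Z, Z), mul(SSSZ, SSZ))), mul(SZ, mul(SSZ, SSZ)))))))
  →18  S(S(S(S(add(add(mul(SZ, SSZ), mul(add(Z, Z), mul(SSSZ, SSZ))), mul(SZ, mul(SSZ, SSZ)))))))
  →19  S(S(S(S(add(add(add(SSZ, mul(Z, SSZ)), mul(add(Z, Z), mul(SSSZ, SSZ))), mul(SZ, mul(SSZ, SSZ)))))))
  →20  S(S(S(S(add(add(S(add(SZ, mul(Z, SSZ))), mul(add(Z, Z), mul(SSSZ, SSZ))), mul(SZ, mul(SSZ, SSZ)))))))
  →21  S(S(S(S(add(S(add(add(SZ, mul(Z, SSZ)), mul(add(Z, Z), mul(SSSZ, SSZ)))), mul(SZ, mul(SSZ, SSZ)))))))
  →22  S(S(S(S(S(add(add(add(SZ, mul(Z, SSZ)), mul(add(Z, Z), mul(SSSZ, SSZ))), mul(SZ, mul(SSZ, SSZ))))))))
  →23  S(S(S(S(S(add(add(S(add(Z, mul(Z, SSZ))), mul(add(Z, Z), mul(SSSZ, SSZ))), mul(SZ, mul(SSZ, SSZ))))))))
  →24  S(S(S(S(S(add(S(add(add(Z, mul(Z, SSZ)), mul(add(Z, Z), mul(SSSZ, SSZ)))), mul(SZ, mul(SSZ, SSZ))))))))
  →25  S(S(S(S(S(S(add(add(add(Z, mul(Z, SSZ)), mul(add(Z, Z), mul(SSSZ, SSZ))), mul(SZ, mul(SSZ, SSZ)))))))))
  →26  S(S(S(S(S(S(add(add(mul(Z, SSZ), mul(add(Z, Z), mul(SSSZ, SSZ))), mul(SZ, mul(SSZ, SSZ)))))))))
  →27  S(S(S(S(S(S(add(add(Z, mul(add(Z, Z), mul(SSSZ, SSZ))), mul(SZ, mul(SSZ, SSZ)))))))))
  →28  S(S(S(S(S(S(add(mul(add(Z, Z), mul(SSSZ, SSZ)), mul(SZ, mul(SSZ, SSZ)))))))))
  →29  S(S(S(S(S(S(add(mul(Z, mul(SSSZ, SSZ)), mul(SZ, mul(SSZ, SSZ)))))))))
  →30  S(S(S(S(S(S(add(Z, mul(SZ, mul(SSZ, SSZ)))))))))
  →31  S(S(S(S(S(S(mul(SZ, mul(SSZ, SSZ))))))))
  →32  S(S(S(S(S(S(add(mul(SSZ, SSZ), mul(Z, mul(SSZ, SSZ)))))))))
  →33  S(S(S(S(S(S(add(add(SSZ, mul(SZ, SSZ)), mul(Z, mul(SSZ, SSZ)))))))))
  →34  S(S(S(S(S(S(add(S(add(SZ, mul(SZ, SSZ))), mul(Z, mul(SSZ, SSZ)))))))))
  →35  S(S(S(S(S(S(S(add(add(SZ, mul(SZ, SSZ)), mul(Z, mul(SSZ, SSZ))))))))))
  →36  S(S(S(S(S(S(S(add(S(add(Z, mul(SZ, SSZ))), mul(Z, mul(SSZ, SSZ))))))))))
  →37  S(S(S(S(S(S(S(S(add(add(Z, mul(SZ, SSZ)), mul(Z, mul(SSZ, SSZ)))))))))))
  →38  S(S(S(S(S(S(S(S(add(mul(SZ, SSZ), mul(Z, mul(SSZ, SSZ)))))))))))
  →39  S(S(S(S(S(S(S(S(add(add(SSZ, mul(Z, SSZ)), mul(Z, mul(SSZ, SSZ)))))))))))
  →40  S(S(S(S(S(S(S(S(add(S(add(SZ, mul(Z, SSZ))), mul(Z, mul(SSZ, SSZ)))))))))))
  →41  S(S(S(S(S(S(S(S(S(add(add(SZ, mul(Z, SSZ)), mul(Z, mul(SSZ, SSZ))))))))))))
  →42  S(S(S(S(S(S(S(S(S(add(S(add(Z, mul(Z, SSZ))), mul(Z, mul(SSZ, SSZ))))))))))))
  →43  S(S(S(S(S(S(S(S(S(S(add(add(Z, mul(Z, SSZ)), mul(Z, mul(SSZ, SSZ)))))))))))))
  →44  S(S(S(S(S(S(S(S(S(S(add(mul(Z, SSZ), mul(Z, mul(SSZ, SSZ)))))))))))))
  →45  S(S(S(S(S(S(S(S(S(S(add(Z, mul(Z, mul(SSZ, SSZ)))))))))))))
  →46  S(S(S(S(S(S(S(S(S(S(mul(Z, mul(SSZ, SSZ))))))))))))
  →47  S^10(Z)

Term B:
  start: S(S(S(S(S(S(S(S(S(S(add(Z, mul(Z, mul(SSZ, SSZ)))))))))))))
  →1  S(S(S(S(S(S(S(S(S(S(mul(Z, mul(SSZ, SSZ))))))))))))
  →2  S^10(Z)

Answer: SAME — A ⇓ S^10(Z), B ⇓ S^10(Z)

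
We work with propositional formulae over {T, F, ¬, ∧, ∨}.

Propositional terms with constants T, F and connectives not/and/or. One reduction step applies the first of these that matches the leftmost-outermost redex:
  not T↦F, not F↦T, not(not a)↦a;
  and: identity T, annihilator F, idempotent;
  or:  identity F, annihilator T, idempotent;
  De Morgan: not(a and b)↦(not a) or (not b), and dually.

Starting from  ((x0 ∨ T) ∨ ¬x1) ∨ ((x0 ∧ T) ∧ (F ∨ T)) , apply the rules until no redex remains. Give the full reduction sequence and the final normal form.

  start: ((x0 ∨ T) ∨ ¬x1) ∨ ((x0 ∧ T) ∧ (F ∨ T))
  step 1: (T ∨ ¬x1) ∨ ((x0 ∧ T) ∧ (F ∨ T))
  step 2: T ∨ ((x0 ∧ T) ∧ (F ∨ T))
  step 3: T

Answer: normal form = T  (in 3 steps)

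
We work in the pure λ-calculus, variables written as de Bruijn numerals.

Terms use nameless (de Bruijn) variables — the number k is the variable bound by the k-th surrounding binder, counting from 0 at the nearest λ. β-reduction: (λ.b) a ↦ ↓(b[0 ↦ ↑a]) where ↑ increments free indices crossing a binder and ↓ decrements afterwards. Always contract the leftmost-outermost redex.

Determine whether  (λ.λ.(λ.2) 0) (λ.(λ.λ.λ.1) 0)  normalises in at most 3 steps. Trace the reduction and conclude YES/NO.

  start: (λ.λ.(λ.2) 0) (λ.(λ.λ.λ.1) 0)
  step 1: λ.(λ.λ.(λ.λ.λ.1) 0) 0
  step 2: λ.λ.(λ.λ.λ.1) 0
  step 3: λ.λ.λ.λ.1

Answer: YES — reaches normal form λ.λ.λ.λ.1 in 3 ≤ 3 steps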